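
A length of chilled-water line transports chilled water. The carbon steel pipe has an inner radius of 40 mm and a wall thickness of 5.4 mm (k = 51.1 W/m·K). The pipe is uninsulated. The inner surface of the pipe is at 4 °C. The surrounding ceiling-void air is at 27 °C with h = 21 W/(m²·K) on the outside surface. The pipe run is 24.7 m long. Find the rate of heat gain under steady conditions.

Q ≈ 3400 W

Radial resistances (cylindrical: R_cond = ln(r_o/r_i)/(2πkL), R_conv = 1/(h·2πrL)):
R_carbon steel pipe wall = ln(45.4/40)/(2π×51.1×24.7) = 1.597×10^-5 K/W
R_outer film = 1/(h_o·2πr_oL) = 1/(21×2π×0.0454×24.7) = 0.006758 K/W
R_total = 0.006774 K/W
Q = ΔT/R_total = 23/0.006774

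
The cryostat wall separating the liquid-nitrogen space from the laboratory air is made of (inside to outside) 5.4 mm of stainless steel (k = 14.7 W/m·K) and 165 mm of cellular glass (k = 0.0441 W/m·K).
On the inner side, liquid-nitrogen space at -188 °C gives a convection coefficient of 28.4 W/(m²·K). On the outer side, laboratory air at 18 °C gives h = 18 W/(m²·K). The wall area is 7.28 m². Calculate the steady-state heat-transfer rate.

Thermal resistances in series:
R_inner film = 1/(h_i·A) = 1/(28.4×7.28) = 0.004837 K/W
R_stainless steel = L/(kA) = 0.0054/(14.7×7.28) = 5.046×10^-5 K/W
R_cellular glass = L/(kA) = 0.165/(0.0441×7.28) = 0.5139 K/W
R_outer film = 1/(h_o·A) = 1/(18×7.28) = 0.007631 K/W
R_total = 0.5265 K/W
Q = ΔT / R_total = 206 / 0.5265

Q ≈ 391 W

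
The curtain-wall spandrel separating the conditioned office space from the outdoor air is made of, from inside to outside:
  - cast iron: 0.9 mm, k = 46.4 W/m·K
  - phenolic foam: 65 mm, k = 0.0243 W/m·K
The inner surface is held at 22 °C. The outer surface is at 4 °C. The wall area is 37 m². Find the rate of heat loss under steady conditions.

Using the resistance-network approach (series):
R_cast iron = L/(kA) = 0.0009/(46.4×37) = 5.242×10^-7 K/W
R_phenolic foam = L/(kA) = 0.065/(0.0243×37) = 0.07229 K/W
R_total = 0.0723 K/W
Q = ΔT / R_total = 18 / 0.0723

Q ≈ 249 W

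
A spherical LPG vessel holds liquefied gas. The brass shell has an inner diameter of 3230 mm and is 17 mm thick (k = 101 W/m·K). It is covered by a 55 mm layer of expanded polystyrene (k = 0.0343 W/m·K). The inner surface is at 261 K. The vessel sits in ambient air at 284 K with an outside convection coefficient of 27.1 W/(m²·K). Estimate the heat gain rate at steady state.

Q ≈ 485 W

Spherical conduction: R = (1/r_in − 1/r_out)/(4πk) per layer; series-sum.
R_brass shell = (1/1.615 − 1/1.632)/(4π×101) = 5.082×10^-6 K/W
R_expanded polystyrene = (1/1.632 − 1/1.687)/(4π×0.0343) = 0.04635 K/W
R_outer film = 1/(h·4πr_o²) = 1/(27.1×4π×1.687²) = 0.001032 K/W
R_total = 0.04738 K/W
Q = ΔT/R_total = 23/0.04738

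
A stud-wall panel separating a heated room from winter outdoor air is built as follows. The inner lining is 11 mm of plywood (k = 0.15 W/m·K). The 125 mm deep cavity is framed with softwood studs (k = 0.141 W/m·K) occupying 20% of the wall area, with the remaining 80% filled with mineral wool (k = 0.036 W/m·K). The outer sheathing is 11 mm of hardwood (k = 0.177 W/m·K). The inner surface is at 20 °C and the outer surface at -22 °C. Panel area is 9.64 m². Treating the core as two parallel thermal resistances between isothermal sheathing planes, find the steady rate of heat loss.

Sheathing layers in series; stud and cavity paths in parallel between them.
R_inner = 0.011/(0.15×9.64) = 0.007607 K/W
R_stud  = 0.125/(0.141×0.2×9.64) = 0.4598 K/W
R_cav   = 0.125/(0.036×0.8×9.64) = 0.4502 K/W
1/R_core = 1/R_stud + 1/R_cav → R_core = 0.2275 K/W
R_outer = 0.011/(0.177×9.64) = 0.006447 K/W
R_total = 0.2415 K/W
Q = ΔT/R_total = 42/0.2415

Q ≈ 174 W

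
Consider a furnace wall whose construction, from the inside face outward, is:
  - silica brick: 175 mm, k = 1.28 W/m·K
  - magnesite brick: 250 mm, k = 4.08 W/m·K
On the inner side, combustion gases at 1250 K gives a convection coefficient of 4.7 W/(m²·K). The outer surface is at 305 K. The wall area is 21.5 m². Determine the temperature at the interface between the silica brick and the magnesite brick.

Model the wall as resistances in series:
R_inner film = 1/(h_i·A) = 1/(4.7×21.5) = 0.009896 K/W
R_silica brick = L/(kA) = 0.175/(1.28×21.5) = 0.006359 K/W
R_magnesite brick = L/(kA) = 0.25/(4.08×21.5) = 0.00285 K/W
R_total = 0.01911 K/W;  Q = ΔT/R_total = 945/0.01911 = 49460 W
T_interface = T_inner − Q·ΣR(inner→interface) = 1250 − 49500×0.01626

T ≈ 446 K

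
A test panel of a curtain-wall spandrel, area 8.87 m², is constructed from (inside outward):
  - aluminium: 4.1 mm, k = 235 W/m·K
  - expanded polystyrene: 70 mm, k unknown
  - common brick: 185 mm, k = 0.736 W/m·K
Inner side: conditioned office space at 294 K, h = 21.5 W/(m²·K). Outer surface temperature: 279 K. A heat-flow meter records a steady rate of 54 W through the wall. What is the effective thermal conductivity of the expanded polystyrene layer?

k ≈ 0.0323 W/(m·K)

Treating each layer as a thermal resistance in series:
R_inner film = 1/(h_i·A) = 1/(21.5×8.87) = 0.005244 K/W
R_aluminium = L/(kA) = 0.0041/(235×8.87) = 1.967×10^-6 K/W
R_common brick = L/(kA) = 0.185/(0.736×8.87) = 0.02834 K/W
Sum of known resistances R_other = 0.03358 K/W
Total R = ΔT/Q = 15/54 = 0.2778 K/W
R_expanded polystyrene = R_total − R_other = 0.2442 K/W
k = L/(R·A) = 0.07/(0.2442×8.87)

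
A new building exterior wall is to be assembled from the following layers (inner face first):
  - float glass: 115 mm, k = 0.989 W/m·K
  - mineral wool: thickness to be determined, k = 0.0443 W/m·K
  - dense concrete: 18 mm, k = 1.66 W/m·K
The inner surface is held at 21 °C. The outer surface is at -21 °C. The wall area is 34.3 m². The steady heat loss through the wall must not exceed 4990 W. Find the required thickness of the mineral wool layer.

Treating each layer as a thermal resistance in series:
R_float glass = L/(kA) = 0.115/(0.989×34.3) = 0.00339 K/W
R_dense concrete = L/(kA) = 0.018/(1.66×34.3) = 3.161×10^-4 K/W
Sum of the known resistances R_other = 0.003706 K/W
Required total resistance R_tot = ΔT/Q_allow = 42/4990 = 0.008417 K/W
R_mineral wool = R_tot − R_other = 0.004711 K/W
L = R·k·A = 0.004711×0.0443×34.3

L ≈ 7.16 mm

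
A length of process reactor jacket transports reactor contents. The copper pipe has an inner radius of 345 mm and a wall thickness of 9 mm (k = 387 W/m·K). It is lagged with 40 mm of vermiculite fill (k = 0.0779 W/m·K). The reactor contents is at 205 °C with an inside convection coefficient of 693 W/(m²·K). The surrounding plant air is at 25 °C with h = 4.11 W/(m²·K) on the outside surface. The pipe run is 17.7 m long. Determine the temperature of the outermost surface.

Per-layer cylindrical resistances, series-summed:
R_inner film = 1/(h_i·2πr₁L) = 1/(693×2π×0.345×17.7) = 3.761×10^-5 K/W
R_copper pipe wall = ln(354/345)/(2π×387×17.7) = 5.983×10^-7 K/W
R_vermiculite fill = ln(394/354)/(2π×0.0779×17.7) = 0.01236 K/W
R_outer film = 1/(h_o·2πr_oL) = 1/(4.11×2π×0.394×17.7) = 0.005553 K/W
R_total = 0.01795 K/W
Q = ΔT/R_total = 180/0.01795
Q = 10000 W
T_interface = T_inner − Q·ΣR(inner→interface) = 205 − 10000×0.0124

T ≈ 80.7 °C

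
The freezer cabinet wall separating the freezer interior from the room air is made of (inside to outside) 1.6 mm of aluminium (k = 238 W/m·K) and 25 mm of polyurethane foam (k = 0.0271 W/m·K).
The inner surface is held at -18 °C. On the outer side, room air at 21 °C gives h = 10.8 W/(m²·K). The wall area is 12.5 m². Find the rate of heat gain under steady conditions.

Q ≈ 480 W

Using the resistance-network approach (series):
R_aluminium = L/(kA) = 0.0016/(238×12.5) = 5.378×10^-7 K/W
R_polyurethane foam = L/(kA) = 0.025/(0.0271×12.5) = 0.0738 K/W
R_outer film = 1/(h_o·A) = 1/(10.8×12.5) = 0.007407 K/W
R_total = 0.08121 K/W
Q = ΔT / R_total = 39 / 0.08121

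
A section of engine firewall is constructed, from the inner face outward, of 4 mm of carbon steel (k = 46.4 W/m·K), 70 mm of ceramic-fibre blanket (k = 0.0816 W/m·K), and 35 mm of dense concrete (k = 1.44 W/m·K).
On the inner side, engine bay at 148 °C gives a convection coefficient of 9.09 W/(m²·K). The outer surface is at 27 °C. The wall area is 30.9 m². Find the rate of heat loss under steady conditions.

Thermal resistances in series:
R_inner film = 1/(h_i·A) = 1/(9.09×30.9) = 0.00356 K/W
R_carbon steel = L/(kA) = 0.004/(46.4×30.9) = 2.79×10^-6 K/W
R_ceramic-fibre blanket = L/(kA) = 0.07/(0.0816×30.9) = 0.02776 K/W
R_dense concrete = L/(kA) = 0.035/(1.44×30.9) = 7.866×10^-4 K/W
R_total = 0.03211 K/W
Q = ΔT / R_total = 121 / 0.03211

Q ≈ 3770 W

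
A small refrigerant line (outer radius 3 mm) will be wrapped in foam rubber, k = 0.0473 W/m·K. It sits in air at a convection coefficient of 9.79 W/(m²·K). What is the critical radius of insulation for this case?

r_cr ≈ 4.83 mm

For a cylinder r_cr = k/h = 0.0473/9.79
r_cr = 4.83 mm; since the bare radius (3 mm) is below r_cr, adding a thin layer of insulation will *increase* heat loss.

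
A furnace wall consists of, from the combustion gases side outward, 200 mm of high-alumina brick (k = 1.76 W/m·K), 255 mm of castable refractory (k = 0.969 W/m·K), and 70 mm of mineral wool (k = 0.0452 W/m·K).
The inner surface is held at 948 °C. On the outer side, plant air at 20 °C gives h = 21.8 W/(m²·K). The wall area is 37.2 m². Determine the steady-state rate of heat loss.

Q ≈ 17500 W

Thermal resistances in series:
R_high-alumina brick = L/(kA) = 0.2/(1.76×37.2) = 0.003055 K/W
R_castable refractory = L/(kA) = 0.255/(0.969×37.2) = 0.007074 K/W
R_mineral wool = L/(kA) = 0.07/(0.0452×37.2) = 0.04163 K/W
R_outer film = 1/(h_o·A) = 1/(21.8×37.2) = 0.001233 K/W
R_total = 0.05299 K/W
Q = ΔT / R_total = 928 / 0.05299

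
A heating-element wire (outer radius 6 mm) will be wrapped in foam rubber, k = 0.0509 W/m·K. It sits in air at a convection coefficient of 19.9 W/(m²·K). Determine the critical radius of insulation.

For a cylinder r_cr = k/h = 0.0509/19.9
r_cr = 2.56 mm; since the bare radius (6 mm) is above r_cr, any added insulation will reduce heat loss.

r_cr ≈ 2.56 mm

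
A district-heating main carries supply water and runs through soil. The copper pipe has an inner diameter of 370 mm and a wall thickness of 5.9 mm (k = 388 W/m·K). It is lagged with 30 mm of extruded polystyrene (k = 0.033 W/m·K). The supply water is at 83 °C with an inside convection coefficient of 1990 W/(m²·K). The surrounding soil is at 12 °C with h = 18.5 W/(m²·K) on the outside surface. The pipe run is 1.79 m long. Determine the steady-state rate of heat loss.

Cylindrical conduction, so R = ln(r₂/r₁)/(2πkL) per layer, in series:
R_inner film = 1/(h_i·2πr₁L) = 1/(1990×2π×0.185×1.79) = 2.415×10^-4 K/W
R_copper pipe wall = ln(190.9/185)/(2π×388×1.79) = 7.194×10^-6 K/W
R_extruded polystyrene = ln(220.9/190.9)/(2π×0.033×1.79) = 0.3933 K/W
R_outer film = 1/(h_o·2πr_oL) = 1/(18.5×2π×0.2209×1.79) = 0.02176 K/W
R_total = 0.4153 K/W
Q = ΔT/R_total = 71/0.4153

Q ≈ 171 W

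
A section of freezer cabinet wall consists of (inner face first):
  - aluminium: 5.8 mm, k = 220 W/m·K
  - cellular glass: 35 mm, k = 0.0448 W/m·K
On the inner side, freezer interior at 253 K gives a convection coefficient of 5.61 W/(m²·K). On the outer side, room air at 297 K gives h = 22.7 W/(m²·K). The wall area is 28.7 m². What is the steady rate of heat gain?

Thermal resistances in series:
R_inner film = 1/(h_i·A) = 1/(5.61×28.7) = 0.006211 K/W
R_aluminium = L/(kA) = 0.0058/(220×28.7) = 9.186×10^-7 K/W
R_cellular glass = L/(kA) = 0.035/(0.0448×28.7) = 0.02722 K/W
R_outer film = 1/(h_o·A) = 1/(22.7×28.7) = 0.001535 K/W
R_total = 0.03497 K/W
Q = ΔT / R_total = 44 / 0.03497

Q ≈ 1260 W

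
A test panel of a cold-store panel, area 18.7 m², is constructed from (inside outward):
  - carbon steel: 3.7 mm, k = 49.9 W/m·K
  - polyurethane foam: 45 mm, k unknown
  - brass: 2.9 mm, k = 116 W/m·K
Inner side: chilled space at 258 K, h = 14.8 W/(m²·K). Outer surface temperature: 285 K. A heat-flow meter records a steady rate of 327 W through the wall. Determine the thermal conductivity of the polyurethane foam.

k ≈ 0.0305 W/(m·K)

Series thermal resistances:
R_inner film = 1/(h_i·A) = 1/(14.8×18.7) = 0.003613 K/W
R_carbon steel = L/(kA) = 0.0037/(49.9×18.7) = 3.965×10^-6 K/W
R_brass = L/(kA) = 0.0029/(116×18.7) = 1.337×10^-6 K/W
Sum of known resistances R_other = 0.003619 K/W
Total R = ΔT/Q = 27/327 = 0.08257 K/W
R_polyurethane foam = R_total − R_other = 0.07895 K/W
k = L/(R·A) = 0.045/(0.07895×18.7)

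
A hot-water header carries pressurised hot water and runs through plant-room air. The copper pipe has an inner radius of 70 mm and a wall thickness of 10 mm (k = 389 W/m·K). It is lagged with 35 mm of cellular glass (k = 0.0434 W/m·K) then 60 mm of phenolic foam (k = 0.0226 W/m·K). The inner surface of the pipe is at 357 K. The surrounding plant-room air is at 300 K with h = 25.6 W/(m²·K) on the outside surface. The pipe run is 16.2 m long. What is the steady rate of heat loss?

Q ≈ 214 W

Cylindrical conduction, so R = ln(r₂/r₁)/(2πkL) per layer, in series:
R_copper pipe wall = ln(80/70)/(2π×389×16.2) = 3.372×10^-6 K/W
R_cellular glass = ln(115/80)/(2π×0.0434×16.2) = 0.08215 K/W
R_phenolic foam = ln(175/115)/(2π×0.0226×16.2) = 0.1825 K/W
R_outer film = 1/(h_o·2πr_oL) = 1/(25.6×2π×0.175×16.2) = 0.002193 K/W
R_total = 0.2669 K/W
Q = ΔT/R_total = 57/0.2669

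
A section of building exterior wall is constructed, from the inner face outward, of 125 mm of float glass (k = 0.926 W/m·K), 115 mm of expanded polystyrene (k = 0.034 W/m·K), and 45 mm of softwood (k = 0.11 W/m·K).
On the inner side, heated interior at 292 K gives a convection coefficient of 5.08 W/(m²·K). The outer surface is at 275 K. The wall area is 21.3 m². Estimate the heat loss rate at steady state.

Thermal resistances in series:
R_inner film = 1/(h_i·A) = 1/(5.08×21.3) = 0.009242 K/W
R_float glass = L/(kA) = 0.125/(0.926×21.3) = 0.006338 K/W
R_expanded polystyrene = L/(kA) = 0.115/(0.034×21.3) = 0.1588 K/W
R_softwood = L/(kA) = 0.045/(0.11×21.3) = 0.01921 K/W
R_total = 0.1936 K/W
Q = ΔT / R_total = 17 / 0.1936

Q ≈ 87.8 W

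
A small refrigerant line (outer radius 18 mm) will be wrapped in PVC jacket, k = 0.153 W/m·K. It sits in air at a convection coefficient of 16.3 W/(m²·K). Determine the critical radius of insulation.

For a cylinder r_cr = k/h = 0.153/16.3
r_cr = 9.39 mm; since the bare radius (18 mm) is above r_cr, any added insulation will reduce heat loss.

r_cr ≈ 9.39 mm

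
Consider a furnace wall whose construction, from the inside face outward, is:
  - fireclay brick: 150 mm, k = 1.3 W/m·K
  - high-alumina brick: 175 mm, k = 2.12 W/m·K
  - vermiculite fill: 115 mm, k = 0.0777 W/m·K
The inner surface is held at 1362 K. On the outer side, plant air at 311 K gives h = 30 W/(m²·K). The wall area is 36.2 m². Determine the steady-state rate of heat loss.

Using the resistance-network approach (series):
R_fireclay brick = L/(kA) = 0.15/(1.3×36.2) = 0.003187 K/W
R_high-alumina brick = L/(kA) = 0.175/(2.12×36.2) = 0.00228 K/W
R_vermiculite fill = L/(kA) = 0.115/(0.0777×36.2) = 0.04089 K/W
R_outer film = 1/(h_o·A) = 1/(30×36.2) = 9.208×10^-4 K/W
R_total = 0.04727 K/W
Q = ΔT / R_total = 1051 / 0.04727

Q ≈ 22200 W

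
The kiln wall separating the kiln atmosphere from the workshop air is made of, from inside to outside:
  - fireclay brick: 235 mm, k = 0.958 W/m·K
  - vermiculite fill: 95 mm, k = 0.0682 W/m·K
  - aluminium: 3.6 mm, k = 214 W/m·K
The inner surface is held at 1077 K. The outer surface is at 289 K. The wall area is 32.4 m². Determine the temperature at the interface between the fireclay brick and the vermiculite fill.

T ≈ 959 K

Treating each layer as a thermal resistance in series:
R_fireclay brick = L/(kA) = 0.235/(0.958×32.4) = 0.007571 K/W
R_vermiculite fill = L/(kA) = 0.095/(0.0682×32.4) = 0.04299 K/W
R_aluminium = L/(kA) = 0.0036/(214×32.4) = 5.192×10^-7 K/W
R_total = 0.05056 K/W;  Q = ΔT/R_total = 788/0.05056 = 15580 W
T_interface = T_inner − Q·ΣR(inner→interface) = 1077 − 15600×0.007571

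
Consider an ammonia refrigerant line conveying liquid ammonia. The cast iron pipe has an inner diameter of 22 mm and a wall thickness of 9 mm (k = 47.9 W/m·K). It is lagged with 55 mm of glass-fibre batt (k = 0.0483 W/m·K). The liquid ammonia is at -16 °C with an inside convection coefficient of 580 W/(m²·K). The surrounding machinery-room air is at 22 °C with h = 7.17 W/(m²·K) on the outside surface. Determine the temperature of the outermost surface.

T ≈ 19.6 °C

Per-layer cylindrical resistances, series-summed:
R_inner film = 1/(h_i·2πr₁L) = 1/(580×2π×0.011×1) = 0.02495 K/W
R_cast iron pipe wall = ln(20/11)/(2π×47.9×1) = 0.001986 K/W
R_glass-fibre batt = ln(75/20)/(2π×0.0483×1) = 4.355 K/W
R_outer film = 1/(h_o·2πr_oL) = 1/(7.17×2π×0.075×1) = 0.296 K/W
R_total = 4.678 K/W
Q = ΔT/R_total = 38/4.678
Q = 8.12 W/m
T_interface = T_inner + Q·ΣR(inner→interface) = -16 + 8.12×4.382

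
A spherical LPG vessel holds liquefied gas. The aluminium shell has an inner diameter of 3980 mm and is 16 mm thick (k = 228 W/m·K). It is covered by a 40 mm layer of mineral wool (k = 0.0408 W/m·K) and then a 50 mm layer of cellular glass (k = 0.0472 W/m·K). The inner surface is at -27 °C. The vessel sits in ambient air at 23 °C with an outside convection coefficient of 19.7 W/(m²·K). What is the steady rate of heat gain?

Radial (spherical) resistances in series:
R_aluminium shell = (1/1.99 − 1/2.006)/(4π×228) = 1.399×10^-6 K/W
R_mineral wool = (1/2.006 − 1/2.046)/(4π×0.0408) = 0.01901 K/W
R_cellular glass = (1/2.046 − 1/2.096)/(4π×0.0472) = 0.01966 K/W
R_outer film = 1/(h·4πr_o²) = 1/(19.7×4π×2.096²) = 9.195×10^-4 K/W
R_total = 0.03959 K/W
Q = ΔT/R_total = 50/0.03959

Q ≈ 1260 W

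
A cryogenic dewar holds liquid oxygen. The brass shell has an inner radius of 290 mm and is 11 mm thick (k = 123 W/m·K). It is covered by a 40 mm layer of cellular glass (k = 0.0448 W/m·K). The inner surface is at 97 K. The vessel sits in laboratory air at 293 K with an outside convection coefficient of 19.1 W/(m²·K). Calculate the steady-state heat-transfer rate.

Q ≈ 269 W

Spherical conduction: R = (1/r_in − 1/r_out)/(4πk) per layer; series-sum.
R_brass shell = (1/0.29 − 1/0.301)/(4π×123) = 8.153×10^-5 K/W
R_cellular glass = (1/0.301 − 1/0.341)/(4π×0.0448) = 0.6922 K/W
R_outer film = 1/(h·4πr_o²) = 1/(19.1×4π×0.341²) = 0.03583 K/W
R_total = 0.7281 K/W
Q = ΔT/R_total = 196/0.7281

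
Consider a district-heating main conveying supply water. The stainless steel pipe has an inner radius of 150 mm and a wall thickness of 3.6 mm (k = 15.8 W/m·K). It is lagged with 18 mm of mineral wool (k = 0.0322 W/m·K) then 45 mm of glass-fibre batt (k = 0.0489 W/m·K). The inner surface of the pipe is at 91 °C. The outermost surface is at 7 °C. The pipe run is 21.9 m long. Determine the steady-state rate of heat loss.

Q ≈ 1410 W

For a radial system each layer contributes R = ln(r_out/r_in)/(2πkL); films add R = 1/(hA).
R_stainless steel pipe wall = ln(153.6/150)/(2π×15.8×21.9) = 1.091×10^-5 K/W
R_mineral wool = ln(171.6/153.6)/(2π×0.0322×21.9) = 0.02501 K/W
R_glass-fibre batt = ln(216.6/171.6)/(2π×0.0489×21.9) = 0.03461 K/W
R_total = 0.05963 K/W
Q = ΔT/R_total = 84/0.05963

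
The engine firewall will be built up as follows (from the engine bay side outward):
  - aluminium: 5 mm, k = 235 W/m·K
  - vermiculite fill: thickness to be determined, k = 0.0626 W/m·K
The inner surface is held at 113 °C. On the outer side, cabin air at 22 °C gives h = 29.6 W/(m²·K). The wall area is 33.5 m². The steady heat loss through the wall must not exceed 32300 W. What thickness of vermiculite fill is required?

Thermal resistances in series:
R_aluminium = L/(kA) = 0.005/(235×33.5) = 6.351×10^-7 K/W
R_outer film = 1/(h_o·A) = 1/(29.6×33.5) = 0.001008 K/W
Sum of the known resistances R_other = 0.001009 K/W
Required total resistance R_tot = ΔT/Q_allow = 91/32300 = 0.002817 K/W
R_vermiculite fill = R_tot − R_other = 0.001808 K/W
L = R·k·A = 0.001808×0.0626×33.5

L ≈ 3.79 mm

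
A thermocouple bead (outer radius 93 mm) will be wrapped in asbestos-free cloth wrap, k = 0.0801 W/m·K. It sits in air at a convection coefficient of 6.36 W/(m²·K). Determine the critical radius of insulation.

r_cr ≈ 25.2 mm

For a sphere r_cr = 2k/h = 2×0.0801/6.36
r_cr = 25.2 mm; since the bare radius (93 mm) is above r_cr, any added insulation will reduce heat loss.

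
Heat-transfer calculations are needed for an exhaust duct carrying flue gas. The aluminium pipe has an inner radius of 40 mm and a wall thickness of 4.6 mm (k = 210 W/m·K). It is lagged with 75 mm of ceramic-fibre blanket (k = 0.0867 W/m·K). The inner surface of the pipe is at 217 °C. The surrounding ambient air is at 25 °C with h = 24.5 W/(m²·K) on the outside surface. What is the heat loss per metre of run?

q′ ≈ 103 W/m

Cylindrical conduction, so R = ln(r₂/r₁)/(2πkL) per layer, in series:
R_aluminium pipe wall = ln(44.6/40)/(2π×210×1) = 8.25×10^-5 K/W
R_ceramic-fibre blanket = ln(119.6/44.6)/(2π×0.0867×1) = 1.811 K/W
R_outer film = 1/(h_o·2πr_oL) = 1/(24.5×2π×0.1196×1) = 0.05432 K/W
R_total = 1.865 K/W
Q = ΔT/R_total = 192/1.865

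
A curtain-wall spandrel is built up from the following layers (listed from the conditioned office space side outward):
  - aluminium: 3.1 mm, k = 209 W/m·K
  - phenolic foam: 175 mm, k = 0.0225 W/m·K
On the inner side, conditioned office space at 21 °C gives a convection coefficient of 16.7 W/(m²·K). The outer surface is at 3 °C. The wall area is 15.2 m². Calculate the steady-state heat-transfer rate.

Using the resistance-network approach (series):
R_inner film = 1/(h_i·A) = 1/(16.7×15.2) = 0.003939 K/W
R_aluminium = L/(kA) = 0.0031/(209×15.2) = 9.758×10^-7 K/W
R_phenolic foam = L/(kA) = 0.175/(0.0225×15.2) = 0.5117 K/W
R_total = 0.5156 K/W
Q = ΔT / R_total = 18 / 0.5156

Q ≈ 34.9 W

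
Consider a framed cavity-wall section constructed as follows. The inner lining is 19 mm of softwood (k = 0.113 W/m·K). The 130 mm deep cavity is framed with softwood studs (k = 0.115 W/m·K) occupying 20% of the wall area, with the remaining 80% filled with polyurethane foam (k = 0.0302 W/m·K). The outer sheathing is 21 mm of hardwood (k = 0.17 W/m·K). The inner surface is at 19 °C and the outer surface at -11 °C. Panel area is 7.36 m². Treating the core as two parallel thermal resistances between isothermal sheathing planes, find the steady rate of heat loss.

Q ≈ 72.4 W

Sheathing layers in series; stud and cavity paths in parallel between them.
R_inner = 0.019/(0.113×7.36) = 0.02285 K/W
R_stud  = 0.13/(0.115×0.2×7.36) = 0.768 K/W
R_cav   = 0.13/(0.0302×0.8×7.36) = 0.7311 K/W
1/R_core = 1/R_stud + 1/R_cav → R_core = 0.3745 K/W
R_outer = 0.021/(0.17×7.36) = 0.01678 K/W
R_total = 0.4142 K/W
Q = ΔT/R_total = 30/0.4142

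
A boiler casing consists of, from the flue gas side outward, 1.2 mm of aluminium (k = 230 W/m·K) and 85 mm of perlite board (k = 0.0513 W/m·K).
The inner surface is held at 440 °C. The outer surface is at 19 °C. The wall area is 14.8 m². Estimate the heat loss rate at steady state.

Q ≈ 3760 W

Series thermal resistances:
R_aluminium = L/(kA) = 0.0012/(230×14.8) = 3.525×10^-7 K/W
R_perlite board = L/(kA) = 0.085/(0.0513×14.8) = 0.112 K/W
R_total = 0.112 K/W
Q = ΔT / R_total = 421 / 0.112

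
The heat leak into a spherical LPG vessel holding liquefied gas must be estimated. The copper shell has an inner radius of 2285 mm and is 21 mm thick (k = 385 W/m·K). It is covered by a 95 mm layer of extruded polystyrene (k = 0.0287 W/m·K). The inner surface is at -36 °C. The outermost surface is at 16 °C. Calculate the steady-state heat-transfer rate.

For a spherical shell R = (1/r₁ − 1/r₂)/(4πk); film R = 1/(h·4πr²). In series:
R_copper shell = (1/2.285 − 1/2.306)/(4π×385) = 8.238×10^-7 K/W
R_extruded polystyrene = (1/2.306 − 1/2.401)/(4π×0.0287) = 0.04758 K/W
R_total = 0.04758 K/W
Q = ΔT/R_total = 52/0.04758

Q ≈ 1090 W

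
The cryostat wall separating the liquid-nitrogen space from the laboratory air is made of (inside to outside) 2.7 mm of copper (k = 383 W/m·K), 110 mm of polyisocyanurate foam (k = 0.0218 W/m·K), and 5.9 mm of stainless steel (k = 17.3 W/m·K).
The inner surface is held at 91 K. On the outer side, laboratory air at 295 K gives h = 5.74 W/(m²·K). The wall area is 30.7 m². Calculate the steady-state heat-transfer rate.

Using the resistance-network approach (series):
R_copper = L/(kA) = 0.0027/(383×30.7) = 2.296×10^-7 K/W
R_polyisocyanurate foam = L/(kA) = 0.11/(0.0218×30.7) = 0.1644 K/W
R_stainless steel = L/(kA) = 0.0059/(17.3×30.7) = 1.111×10^-5 K/W
R_outer film = 1/(h_o·A) = 1/(5.74×30.7) = 0.005675 K/W
R_total = 0.17 K/W
Q = ΔT / R_total = 204 / 0.17

Q ≈ 1200 W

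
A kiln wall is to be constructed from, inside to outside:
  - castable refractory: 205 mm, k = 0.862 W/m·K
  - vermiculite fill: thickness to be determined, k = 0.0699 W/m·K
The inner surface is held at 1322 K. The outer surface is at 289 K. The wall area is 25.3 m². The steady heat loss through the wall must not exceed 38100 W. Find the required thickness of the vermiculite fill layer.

L ≈ 31.3 mm

Treating each layer as a thermal resistance in series:
R_castable refractory = L/(kA) = 0.205/(0.862×25.3) = 0.0094 K/W
Sum of the known resistances R_other = 0.0094 K/W
Required total resistance R_tot = ΔT/Q_allow = 1033/38100 = 0.02711 K/W
R_vermiculite fill = R_tot − R_other = 0.01771 K/W
L = R·k·A = 0.01771×0.0699×25.3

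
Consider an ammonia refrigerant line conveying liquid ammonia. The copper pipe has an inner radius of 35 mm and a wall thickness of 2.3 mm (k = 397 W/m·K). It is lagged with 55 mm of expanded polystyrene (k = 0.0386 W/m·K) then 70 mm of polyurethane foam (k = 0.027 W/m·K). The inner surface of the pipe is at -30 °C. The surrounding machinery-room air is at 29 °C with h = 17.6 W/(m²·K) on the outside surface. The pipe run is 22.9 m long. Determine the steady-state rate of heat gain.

For a radial system each layer contributes R = ln(r_out/r_in)/(2πkL); films add R = 1/(hA).
R_copper pipe wall = ln(37.3/35)/(2π×397×22.9) = 1.114×10^-6 K/W
R_expanded polystyrene = ln(92.3/37.3)/(2π×0.0386×22.9) = 0.1631 K/W
R_polyurethane foam = ln(162.3/92.3)/(2π×0.027×22.9) = 0.1453 K/W
R_outer film = 1/(h_o·2πr_oL) = 1/(17.6×2π×0.1623×22.9) = 0.002433 K/W
R_total = 0.3109 K/W
Q = ΔT/R_total = 59/0.3109

Q ≈ 190 W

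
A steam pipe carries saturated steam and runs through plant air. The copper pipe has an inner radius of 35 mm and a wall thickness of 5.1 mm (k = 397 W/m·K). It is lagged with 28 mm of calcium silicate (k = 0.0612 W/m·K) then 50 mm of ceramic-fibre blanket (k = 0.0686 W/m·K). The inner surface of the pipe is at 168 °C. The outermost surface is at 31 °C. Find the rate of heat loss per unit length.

q′ ≈ 51.6 W/m

Treating each annulus and film as a series resistance:
R_copper pipe wall = ln(40.1/35)/(2π×397×1) = 5.453×10^-5 K/W
R_calcium silicate = ln(68.1/40.1)/(2π×0.0612×1) = 1.377 K/W
R_ceramic-fibre blanket = ln(118.1/68.1)/(2π×0.0686×1) = 1.277 K/W
R_total = 2.655 K/W
Q = ΔT/R_total = 137/2.655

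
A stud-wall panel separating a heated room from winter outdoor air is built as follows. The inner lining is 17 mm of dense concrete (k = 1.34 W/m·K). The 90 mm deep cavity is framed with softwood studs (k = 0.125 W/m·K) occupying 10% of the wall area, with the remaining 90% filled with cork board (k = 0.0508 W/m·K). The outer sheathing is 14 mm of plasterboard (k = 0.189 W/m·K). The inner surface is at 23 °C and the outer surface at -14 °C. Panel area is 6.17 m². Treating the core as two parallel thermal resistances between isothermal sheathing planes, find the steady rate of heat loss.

Sheathing layers in series; stud and cavity paths in parallel between them.
R_inner = 0.017/(1.34×6.17) = 0.002056 K/W
R_stud  = 0.09/(0.125×0.1×6.17) = 1.167 K/W
R_cav   = 0.09/(0.0508×0.9×6.17) = 0.319 K/W
1/R_core = 1/R_stud + 1/R_cav → R_core = 0.2505 K/W
R_outer = 0.014/(0.189×6.17) = 0.01201 K/W
R_total = 0.2646 K/W
Q = ΔT/R_total = 37/0.2646

Q ≈ 140 W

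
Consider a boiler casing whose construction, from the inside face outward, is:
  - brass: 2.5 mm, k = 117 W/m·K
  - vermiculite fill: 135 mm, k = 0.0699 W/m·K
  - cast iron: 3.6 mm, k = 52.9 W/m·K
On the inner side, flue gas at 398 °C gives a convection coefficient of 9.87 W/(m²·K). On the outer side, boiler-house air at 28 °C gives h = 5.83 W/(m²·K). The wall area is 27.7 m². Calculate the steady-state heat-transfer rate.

Q ≈ 4650 W

Treating each layer as a thermal resistance in series:
R_inner film = 1/(h_i·A) = 1/(9.87×27.7) = 0.003658 K/W
R_brass = L/(kA) = 0.0025/(117×27.7) = 7.714×10^-7 K/W
R_vermiculite fill = L/(kA) = 0.135/(0.0699×27.7) = 0.06972 K/W
R_cast iron = L/(kA) = 0.0036/(52.9×27.7) = 2.457×10^-6 K/W
R_outer film = 1/(h_o·A) = 1/(5.83×27.7) = 0.006192 K/W
R_total = 0.07958 K/W
Q = ΔT / R_total = 370 / 0.07958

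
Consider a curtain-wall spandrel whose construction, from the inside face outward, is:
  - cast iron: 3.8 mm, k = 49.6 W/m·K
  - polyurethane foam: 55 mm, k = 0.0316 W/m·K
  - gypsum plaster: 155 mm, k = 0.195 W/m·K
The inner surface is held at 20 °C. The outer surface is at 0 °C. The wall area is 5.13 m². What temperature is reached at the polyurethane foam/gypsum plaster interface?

Series thermal resistances:
R_cast iron = L/(kA) = 0.0038/(49.6×5.13) = 1.493×10^-5 K/W
R_polyurethane foam = L/(kA) = 0.055/(0.0316×5.13) = 0.3393 K/W
R_gypsum plaster = L/(kA) = 0.155/(0.195×5.13) = 0.1549 K/W
R_total = 0.4942 K/W;  Q = ΔT/R_total = 20/0.4942 = 40.47 W
T_interface = T_inner − Q·ΣR(inner→interface) = 20 − 40.5×0.3393

T ≈ 6.27 °C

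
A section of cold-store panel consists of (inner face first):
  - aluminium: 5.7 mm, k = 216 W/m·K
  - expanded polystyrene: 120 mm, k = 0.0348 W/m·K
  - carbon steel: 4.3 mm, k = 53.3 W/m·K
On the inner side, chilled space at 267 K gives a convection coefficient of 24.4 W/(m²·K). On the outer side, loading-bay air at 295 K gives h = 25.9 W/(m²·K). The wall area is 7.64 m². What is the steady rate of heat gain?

Treating each layer as a thermal resistance in series:
R_inner film = 1/(h_i·A) = 1/(24.4×7.64) = 0.005364 K/W
R_aluminium = L/(kA) = 0.0057/(216×7.64) = 3.454×10^-6 K/W
R_expanded polystyrene = L/(kA) = 0.12/(0.0348×7.64) = 0.4513 K/W
R_carbon steel = L/(kA) = 0.0043/(53.3×7.64) = 1.056×10^-5 K/W
R_outer film = 1/(h_o·A) = 1/(25.9×7.64) = 0.005054 K/W
R_total = 0.4618 K/W
Q = ΔT / R_total = 28 / 0.4618

Q ≈ 60.6 W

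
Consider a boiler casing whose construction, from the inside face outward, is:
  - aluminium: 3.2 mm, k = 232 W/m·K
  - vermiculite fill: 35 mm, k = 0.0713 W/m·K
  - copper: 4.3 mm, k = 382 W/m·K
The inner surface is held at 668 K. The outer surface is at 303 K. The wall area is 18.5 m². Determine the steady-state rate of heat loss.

Q ≈ 13800 W

Model the wall as resistances in series:
R_aluminium = L/(kA) = 0.0032/(232×18.5) = 7.456×10^-7 K/W
R_vermiculite fill = L/(kA) = 0.035/(0.0713×18.5) = 0.02653 K/W
R_copper = L/(kA) = 0.0043/(382×18.5) = 6.085×10^-7 K/W
R_total = 0.02654 K/W
Q = ΔT / R_total = 365 / 0.02654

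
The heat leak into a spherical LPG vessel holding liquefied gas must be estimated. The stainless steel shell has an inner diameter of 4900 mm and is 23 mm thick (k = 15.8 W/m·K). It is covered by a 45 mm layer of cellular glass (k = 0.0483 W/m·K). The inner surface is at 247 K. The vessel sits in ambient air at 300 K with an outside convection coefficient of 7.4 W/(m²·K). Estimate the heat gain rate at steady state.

For a spherical shell R = (1/r₁ − 1/r₂)/(4πk); film R = 1/(h·4πr²). In series:
R_stainless steel shell = (1/2.45 − 1/2.473)/(4π×15.8) = 1.912×10^-5 K/W
R_cellular glass = (1/2.473 − 1/2.518)/(4π×0.0483) = 0.01191 K/W
R_outer film = 1/(h·4πr_o²) = 1/(7.4×4π×2.518²) = 0.001696 K/W
R_total = 0.01362 K/W
Q = ΔT/R_total = 53/0.01362

Q ≈ 3890 W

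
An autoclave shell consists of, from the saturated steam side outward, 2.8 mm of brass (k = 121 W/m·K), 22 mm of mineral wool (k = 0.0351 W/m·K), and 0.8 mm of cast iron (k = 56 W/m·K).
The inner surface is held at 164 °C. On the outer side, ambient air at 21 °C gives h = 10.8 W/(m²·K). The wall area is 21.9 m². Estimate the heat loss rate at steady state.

Model the wall as resistances in series:
R_brass = L/(kA) = 0.0028/(121×21.9) = 1.057×10^-6 K/W
R_mineral wool = L/(kA) = 0.022/(0.0351×21.9) = 0.02862 K/W
R_cast iron = L/(kA) = 0.0008/(56×21.9) = 6.523×10^-7 K/W
R_outer film = 1/(h_o·A) = 1/(10.8×21.9) = 0.004228 K/W
R_total = 0.03285 K/W
Q = ΔT / R_total = 143 / 0.03285

Q ≈ 4350 W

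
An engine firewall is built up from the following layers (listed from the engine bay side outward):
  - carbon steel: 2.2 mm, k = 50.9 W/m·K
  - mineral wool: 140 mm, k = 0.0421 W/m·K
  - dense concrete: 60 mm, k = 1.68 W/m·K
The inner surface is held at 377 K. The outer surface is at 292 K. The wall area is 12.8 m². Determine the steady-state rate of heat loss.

Using the resistance-network approach (series):
R_carbon steel = L/(kA) = 0.0022/(50.9×12.8) = 3.377×10^-6 K/W
R_mineral wool = L/(kA) = 0.14/(0.0421×12.8) = 0.2598 K/W
R_dense concrete = L/(kA) = 0.06/(1.68×12.8) = 0.00279 K/W
R_total = 0.2626 K/W
Q = ΔT / R_total = 85 / 0.2626

Q ≈ 324 W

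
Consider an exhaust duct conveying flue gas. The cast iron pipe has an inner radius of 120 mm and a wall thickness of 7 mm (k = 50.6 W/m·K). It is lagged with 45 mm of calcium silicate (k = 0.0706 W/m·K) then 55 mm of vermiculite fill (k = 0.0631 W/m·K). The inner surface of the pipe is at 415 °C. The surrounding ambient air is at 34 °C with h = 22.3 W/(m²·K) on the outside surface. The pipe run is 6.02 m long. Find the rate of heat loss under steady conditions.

Q ≈ 1620 W

For a radial system each layer contributes R = ln(r_out/r_in)/(2πkL); films add R = 1/(hA).
R_cast iron pipe wall = ln(127/120)/(2π×50.6×6.02) = 2.962×10^-5 K/W
R_calcium silicate = ln(172/127)/(2π×0.0706×6.02) = 0.1136 K/W
R_vermiculite fill = ln(227/172)/(2π×0.0631×6.02) = 0.1162 K/W
R_outer film = 1/(h_o·2πr_oL) = 1/(22.3×2π×0.227×6.02) = 0.005223 K/W
R_total = 0.2351 K/W
Q = ΔT/R_total = 381/0.2351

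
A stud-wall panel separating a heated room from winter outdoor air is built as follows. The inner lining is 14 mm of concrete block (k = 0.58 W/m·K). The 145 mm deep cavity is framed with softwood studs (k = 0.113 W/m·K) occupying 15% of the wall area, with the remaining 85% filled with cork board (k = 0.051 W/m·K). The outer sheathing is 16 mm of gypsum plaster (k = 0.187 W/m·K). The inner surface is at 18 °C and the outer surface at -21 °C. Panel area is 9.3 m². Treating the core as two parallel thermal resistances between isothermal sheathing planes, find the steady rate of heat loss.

Sheathing layers in series; stud and cavity paths in parallel between them.
R_inner = 0.014/(0.58×9.3) = 0.002595 K/W
R_stud  = 0.145/(0.113×0.15×9.3) = 0.9198 K/W
R_cav   = 0.145/(0.051×0.85×9.3) = 0.3597 K/W
1/R_core = 1/R_stud + 1/R_cav → R_core = 0.2586 K/W
R_outer = 0.016/(0.187×9.3) = 0.0092 K/W
R_total = 0.2704 K/W
Q = ΔT/R_total = 39/0.2704

Q ≈ 144 W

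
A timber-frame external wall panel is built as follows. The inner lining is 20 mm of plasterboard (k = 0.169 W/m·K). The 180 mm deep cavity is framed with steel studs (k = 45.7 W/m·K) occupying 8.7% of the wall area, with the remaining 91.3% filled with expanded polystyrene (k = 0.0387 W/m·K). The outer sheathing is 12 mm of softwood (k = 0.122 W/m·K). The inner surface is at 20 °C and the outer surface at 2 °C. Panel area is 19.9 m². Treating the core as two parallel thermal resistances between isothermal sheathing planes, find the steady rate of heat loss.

Sheathing layers in series; stud and cavity paths in parallel between them.
R_inner = 0.02/(0.169×19.9) = 0.005947 K/W
R_stud  = 0.18/(45.7×0.087×19.9) = 0.002275 K/W
R_cav   = 0.18/(0.0387×0.913×19.9) = 0.256 K/W
1/R_core = 1/R_stud + 1/R_cav → R_core = 0.002255 K/W
R_outer = 0.012/(0.122×19.9) = 0.004943 K/W
R_total = 0.01314 K/W
Q = ΔT/R_total = 18/0.01314

Q ≈ 1370 W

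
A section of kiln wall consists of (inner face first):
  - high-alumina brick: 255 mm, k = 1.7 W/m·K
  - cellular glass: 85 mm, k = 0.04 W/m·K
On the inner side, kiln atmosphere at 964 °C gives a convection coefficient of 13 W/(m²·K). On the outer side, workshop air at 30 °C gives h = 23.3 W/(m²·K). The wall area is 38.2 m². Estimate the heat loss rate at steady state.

Series thermal resistances:
R_inner film = 1/(h_i·A) = 1/(13×38.2) = 0.002014 K/W
R_high-alumina brick = L/(kA) = 0.255/(1.7×38.2) = 0.003927 K/W
R_cellular glass = L/(kA) = 0.085/(0.04×38.2) = 0.05563 K/W
R_outer film = 1/(h_o·A) = 1/(23.3×38.2) = 0.001124 K/W
R_total = 0.06269 K/W
Q = ΔT / R_total = 934 / 0.06269

Q ≈ 14900 W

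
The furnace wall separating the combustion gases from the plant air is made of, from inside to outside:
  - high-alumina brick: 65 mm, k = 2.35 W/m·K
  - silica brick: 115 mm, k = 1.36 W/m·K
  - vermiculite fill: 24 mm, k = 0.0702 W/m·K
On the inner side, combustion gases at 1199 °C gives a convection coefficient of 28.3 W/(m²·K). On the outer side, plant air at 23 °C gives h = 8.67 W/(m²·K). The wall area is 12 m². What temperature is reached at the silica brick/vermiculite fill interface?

T ≈ 912 °C

Series thermal resistances:
R_inner film = 1/(h_i·A) = 1/(28.3×12) = 0.002945 K/W
R_high-alumina brick = L/(kA) = 0.065/(2.35×12) = 0.002305 K/W
R_silica brick = L/(kA) = 0.115/(1.36×12) = 0.007047 K/W
R_vermiculite fill = L/(kA) = 0.024/(0.0702×12) = 0.02849 K/W
R_outer film = 1/(h_o·A) = 1/(8.67×12) = 0.009612 K/W
R_total = 0.0504 K/W;  Q = ΔT/R_total = 1176/0.0504 = 23330 W
T_interface = T_inner − Q·ΣR(inner→interface) = 1199 − 23300×0.0123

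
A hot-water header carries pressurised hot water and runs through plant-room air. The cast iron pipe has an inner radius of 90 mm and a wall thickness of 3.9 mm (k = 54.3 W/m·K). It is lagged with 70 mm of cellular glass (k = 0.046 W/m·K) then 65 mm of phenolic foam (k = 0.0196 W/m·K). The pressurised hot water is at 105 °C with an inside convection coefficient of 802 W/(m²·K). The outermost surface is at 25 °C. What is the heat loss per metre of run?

Radial resistances (cylindrical: R_cond = ln(r_o/r_i)/(2πkL), R_conv = 1/(h·2πrL)):
R_inner film = 1/(h_i·2πr₁L) = 1/(802×2π×0.09×1) = 0.002205 K/W
R_cast iron pipe wall = ln(93.9/90)/(2π×54.3×1) = 1.243×10^-4 K/W
R_cellular glass = ln(163.9/93.9)/(2π×0.046×1) = 1.927 K/W
R_phenolic foam = ln(228.9/163.9)/(2π×0.0196×1) = 2.712 K/W
R_total = 4.642 K/W
Q = ΔT/R_total = 80/4.642

q′ ≈ 17.2 W/m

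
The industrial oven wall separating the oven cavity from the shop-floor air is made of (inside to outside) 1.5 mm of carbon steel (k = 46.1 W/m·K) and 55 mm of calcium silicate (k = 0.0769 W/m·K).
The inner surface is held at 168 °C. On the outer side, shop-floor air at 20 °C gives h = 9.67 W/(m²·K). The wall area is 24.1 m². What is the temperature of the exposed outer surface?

Series thermal resistances:
R_carbon steel = L/(kA) = 0.0015/(46.1×24.1) = 1.35×10^-6 K/W
R_calcium silicate = L/(kA) = 0.055/(0.0769×24.1) = 0.02968 K/W
R_outer film = 1/(h_o·A) = 1/(9.67×24.1) = 0.004291 K/W
R_total = 0.03397 K/W;  Q = ΔT/R_total = 148/0.03397 = 4357 W
T_interface = T_inner − Q·ΣR(inner→interface) = 168 − 4360×0.02968

T ≈ 38.7 °C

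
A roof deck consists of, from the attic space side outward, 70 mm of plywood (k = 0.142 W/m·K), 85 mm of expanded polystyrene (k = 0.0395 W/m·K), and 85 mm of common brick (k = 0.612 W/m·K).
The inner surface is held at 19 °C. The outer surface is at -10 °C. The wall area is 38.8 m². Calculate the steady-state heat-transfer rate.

Q ≈ 404 W

Using the resistance-network approach (series):
R_plywood = L/(kA) = 0.07/(0.142×38.8) = 0.01271 K/W
R_expanded polystyrene = L/(kA) = 0.085/(0.0395×38.8) = 0.05546 K/W
R_common brick = L/(kA) = 0.085/(0.612×38.8) = 0.00358 K/W
R_total = 0.07175 K/W
Q = ΔT / R_total = 29 / 0.07175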